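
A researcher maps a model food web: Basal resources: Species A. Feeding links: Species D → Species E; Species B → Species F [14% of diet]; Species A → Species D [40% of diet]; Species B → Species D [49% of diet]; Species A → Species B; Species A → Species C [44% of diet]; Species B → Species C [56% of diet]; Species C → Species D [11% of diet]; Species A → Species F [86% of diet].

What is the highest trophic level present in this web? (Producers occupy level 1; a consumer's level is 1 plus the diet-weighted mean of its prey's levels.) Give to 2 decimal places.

3.66

Species B: 1 + 1 = 2
Species C: 1 + (0.56×2 + 0.44×1) = 2.56
Species D: 1 + (0.11×2.56 + 0.49×2 + 0.4×1) = 2.6616
Species E: 1 + 2.6616 = 3.6616
Species F: 1 + (0.14×2 + 0.86×1) = 2.14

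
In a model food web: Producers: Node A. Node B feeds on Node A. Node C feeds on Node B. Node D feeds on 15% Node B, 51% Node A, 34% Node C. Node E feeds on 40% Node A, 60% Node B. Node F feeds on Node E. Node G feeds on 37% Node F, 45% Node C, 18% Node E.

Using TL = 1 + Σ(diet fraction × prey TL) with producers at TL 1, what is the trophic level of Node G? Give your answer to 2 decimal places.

Node B: 1 + 1 = 2
Node C: 1 + 2 = 3
Node D: 1 + (0.15×2 + 0.51×1 + 0.34×3) = 2.83
Node E: 1 + (0.4×1 + 0.6×2) = 2.6
Node F: 1 + 2.6 = 3.6
Node G: 1 + (0.37×3.6 + 0.45×3 + 0.18×2.6) = 4.15

4.15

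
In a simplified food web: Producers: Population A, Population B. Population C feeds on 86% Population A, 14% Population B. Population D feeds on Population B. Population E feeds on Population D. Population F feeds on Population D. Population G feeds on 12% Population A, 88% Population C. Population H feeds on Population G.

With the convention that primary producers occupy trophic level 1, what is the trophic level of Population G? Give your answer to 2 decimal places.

Population C: 1 + (0.86×1 + 0.14×1) = 2
Population D: 1 + 1 = 2
Population E: 1 + 2 = 3
Population F: 1 + 2 = 3
Population G: 1 + (0.12×1 + 0.88×2) = 2.88
Population H: 1 + 2.88 = 3.88

2.88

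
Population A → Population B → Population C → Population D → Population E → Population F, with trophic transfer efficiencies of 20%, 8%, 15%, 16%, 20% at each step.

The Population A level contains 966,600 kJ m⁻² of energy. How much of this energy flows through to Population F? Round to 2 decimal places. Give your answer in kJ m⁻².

74.23 kJ m⁻²

Population B: 966600 × 0.2 = 193320 kJ m⁻²
Population C: 193320 × 0.08 = 15465.6 kJ m⁻²
Population D: 15465.6 × 0.15 = 2319.84 kJ m⁻²
Population E: 2319.84 × 0.16 = 371.1744 kJ m⁻²
Population F: 371.1744 × 0.2 = 74.23488 kJ m⁻²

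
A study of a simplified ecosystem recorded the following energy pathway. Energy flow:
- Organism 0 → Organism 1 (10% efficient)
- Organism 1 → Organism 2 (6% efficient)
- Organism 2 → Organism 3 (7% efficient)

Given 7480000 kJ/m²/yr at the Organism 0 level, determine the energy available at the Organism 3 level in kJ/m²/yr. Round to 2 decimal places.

Organism 1: 7480000 × 0.1 = 748000 kJ/m²/yr
Organism 2: 748000 × 0.06 = 44880 kJ/m²/yr
Organism 3: 44880 × 0.07 = 3141.6 kJ/m²/yr

3141.60 kJ/m²/yr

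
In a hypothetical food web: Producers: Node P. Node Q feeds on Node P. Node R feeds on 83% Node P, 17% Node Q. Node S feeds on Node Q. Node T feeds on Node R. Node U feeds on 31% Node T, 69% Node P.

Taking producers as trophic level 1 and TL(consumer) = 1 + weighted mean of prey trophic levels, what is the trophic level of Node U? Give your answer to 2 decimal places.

2.67

Node Q: 1 + 1 = 2
Node R: 1 + (0.83×1 + 0.17×2) = 2.17
Node S: 1 + 2 = 3
Node T: 1 + 2.17 = 3.17
Node U: 1 + (0.31×3.17 + 0.69×1) = 2.6727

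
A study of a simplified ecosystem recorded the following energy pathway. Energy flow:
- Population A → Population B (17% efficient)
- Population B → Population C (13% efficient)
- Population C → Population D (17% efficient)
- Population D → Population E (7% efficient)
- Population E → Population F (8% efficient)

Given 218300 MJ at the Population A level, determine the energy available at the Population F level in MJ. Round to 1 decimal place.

4.6 MJ

Population B: 218300 × 0.17 = 37111 MJ
Population C: 37111 × 0.13 = 4824.43 MJ
Population D: 4824.43 × 0.17 = 820.1531 MJ
Population E: 820.1531 × 0.07 = 57.410717 MJ
Population F: 57.410717 × 0.08 = 4.59285736 MJ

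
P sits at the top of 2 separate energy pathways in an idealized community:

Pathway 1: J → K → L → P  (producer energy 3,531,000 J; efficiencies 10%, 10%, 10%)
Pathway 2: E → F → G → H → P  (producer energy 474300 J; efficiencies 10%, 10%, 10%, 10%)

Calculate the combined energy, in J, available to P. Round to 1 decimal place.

Pathway 1: 3531000 × 0.1 × 0.1 × 0.1 = 3531 J
Pathway 2: 474300 × 0.1 × 0.1 × 0.1 × 0.1 = 47.43 J
Total at P: 3531 + 47.43 = 3578.43 J

3578.4 J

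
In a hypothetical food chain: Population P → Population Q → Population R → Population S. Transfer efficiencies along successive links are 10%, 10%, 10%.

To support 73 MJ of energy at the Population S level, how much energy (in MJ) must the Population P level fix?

73000 MJ

Cumulative transfer efficiency: 0.1 × 0.1 × 0.1 = 0.001
Population P energy = 73 / 0.001 = 73000 MJ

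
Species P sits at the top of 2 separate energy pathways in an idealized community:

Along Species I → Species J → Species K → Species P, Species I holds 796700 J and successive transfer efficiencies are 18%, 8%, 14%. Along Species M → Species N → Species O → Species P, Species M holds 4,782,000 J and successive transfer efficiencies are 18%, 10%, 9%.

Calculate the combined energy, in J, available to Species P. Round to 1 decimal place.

9353.0 J

Via Species I: 796700 × 0.18 × 0.08 × 0.14 = 1606.1472 J
Via Species M: 4782000 × 0.18 × 0.1 × 0.09 = 7746.84 J
Total at Species P: 1606.1472 + 7746.84 = 9352.9872 J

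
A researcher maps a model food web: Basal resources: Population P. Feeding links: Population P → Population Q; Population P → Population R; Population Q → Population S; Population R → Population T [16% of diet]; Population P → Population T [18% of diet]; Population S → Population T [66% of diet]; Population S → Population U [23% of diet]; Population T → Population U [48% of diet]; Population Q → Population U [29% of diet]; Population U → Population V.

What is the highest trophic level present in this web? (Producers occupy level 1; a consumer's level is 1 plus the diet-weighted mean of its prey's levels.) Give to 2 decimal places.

Population Q: 1 + 1 = 2
Population R: 1 + 1 = 2
Population S: 1 + 2 = 3
Population T: 1 + (0.16×2 + 0.18×1 + 0.66×3) = 3.48
Population U: 1 + (0.23×3 + 0.48×3.48 + 0.29×2) = 3.9404
Population V: 1 + 3.9404 = 4.9404

4.94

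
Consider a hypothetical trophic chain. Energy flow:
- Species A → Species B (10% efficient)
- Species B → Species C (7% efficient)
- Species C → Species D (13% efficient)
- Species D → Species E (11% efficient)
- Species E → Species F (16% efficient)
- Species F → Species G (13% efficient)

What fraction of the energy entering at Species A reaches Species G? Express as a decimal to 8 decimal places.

Product of link efficiencies: 0.1 × 0.07 × 0.13 × 0.11 × 0.16 × 0.13 = 0.00000208208

0.00000208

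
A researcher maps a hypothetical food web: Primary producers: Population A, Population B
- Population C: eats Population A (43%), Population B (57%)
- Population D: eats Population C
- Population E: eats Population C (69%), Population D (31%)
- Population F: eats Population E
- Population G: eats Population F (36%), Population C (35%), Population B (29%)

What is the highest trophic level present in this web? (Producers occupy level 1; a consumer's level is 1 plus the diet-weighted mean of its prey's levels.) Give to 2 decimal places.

4.31

Population C: 1 + (0.43×1 + 0.57×1) = 2
Population D: 1 + 2 = 3
Population E: 1 + (0.69×2 + 0.31×3) = 3.31
Population F: 1 + 3.31 = 4.31
Population G: 1 + (0.36×4.31 + 0.35×2 + 0.29×1) = 3.5416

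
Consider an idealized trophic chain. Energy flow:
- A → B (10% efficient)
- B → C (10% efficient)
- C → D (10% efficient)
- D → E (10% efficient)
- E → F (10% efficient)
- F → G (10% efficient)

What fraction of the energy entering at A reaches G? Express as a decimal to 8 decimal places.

0.00000100

Product of link efficiencies: 0.1 × 0.1 × 0.1 × 0.1 × 0.1 × 0.1 = 0.000001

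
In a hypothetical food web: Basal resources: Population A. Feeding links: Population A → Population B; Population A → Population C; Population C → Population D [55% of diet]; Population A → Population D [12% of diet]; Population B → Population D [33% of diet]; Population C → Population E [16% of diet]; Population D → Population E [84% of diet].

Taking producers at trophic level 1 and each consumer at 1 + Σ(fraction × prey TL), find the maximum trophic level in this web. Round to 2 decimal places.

3.74

Population B: 1 + 1 = 2
Population C: 1 + 1 = 2
Population D: 1 + (0.55×2 + 0.12×1 + 0.33×2) = 2.88
Population E: 1 + (0.16×2 + 0.84×2.88) = 3.7392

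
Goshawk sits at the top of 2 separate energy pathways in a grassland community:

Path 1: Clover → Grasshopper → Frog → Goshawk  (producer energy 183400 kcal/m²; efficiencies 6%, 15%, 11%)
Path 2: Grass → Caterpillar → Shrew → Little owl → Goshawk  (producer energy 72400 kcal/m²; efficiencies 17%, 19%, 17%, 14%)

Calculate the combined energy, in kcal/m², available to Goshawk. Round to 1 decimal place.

Path 1: 183400 × 0.06 × 0.15 × 0.11 = 181.566 kcal/m²
Path 2: 72400 × 0.17 × 0.19 × 0.17 × 0.14 = 55.656776 kcal/m²
Total at Goshawk: 181.566 + 55.656776 = 237.222776 kcal/m²

237.2 kcal/m²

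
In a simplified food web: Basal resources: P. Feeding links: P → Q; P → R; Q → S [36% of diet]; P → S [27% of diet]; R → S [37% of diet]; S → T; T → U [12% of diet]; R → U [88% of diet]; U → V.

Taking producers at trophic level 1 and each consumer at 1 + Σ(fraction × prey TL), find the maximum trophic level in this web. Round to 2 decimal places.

4.21

Q: 1 + 1 = 2
R: 1 + 1 = 2
S: 1 + (0.36×2 + 0.27×1 + 0.37×2) = 2.73
T: 1 + 2.73 = 3.73
U: 1 + (0.12×3.73 + 0.88×2) = 3.2076
V: 1 + 3.2076 = 4.2076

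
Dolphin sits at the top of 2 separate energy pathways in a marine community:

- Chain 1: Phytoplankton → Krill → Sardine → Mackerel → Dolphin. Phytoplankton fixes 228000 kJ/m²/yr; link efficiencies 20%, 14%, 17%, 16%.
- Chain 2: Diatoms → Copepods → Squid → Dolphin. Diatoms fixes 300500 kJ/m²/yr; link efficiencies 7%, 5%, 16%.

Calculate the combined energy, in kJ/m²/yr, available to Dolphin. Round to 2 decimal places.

Chain 1: 228000 × 0.2 × 0.14 × 0.17 × 0.16 = 173.6448 kJ/m²/yr
Chain 2: 300500 × 0.07 × 0.05 × 0.16 = 168.28 kJ/m²/yr
Total at Dolphin: 173.6448 + 168.28 = 341.9248 kJ/m²/yr

341.92 kJ/m²/yr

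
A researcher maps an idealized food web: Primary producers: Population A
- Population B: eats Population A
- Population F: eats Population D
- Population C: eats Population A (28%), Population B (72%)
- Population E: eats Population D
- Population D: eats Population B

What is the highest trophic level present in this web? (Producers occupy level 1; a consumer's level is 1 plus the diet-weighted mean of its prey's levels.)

Population B: 1 + 1 = 2
Population C: 1 + (0.28×1 + 0.72×2) = 2.72
Population D: 1 + 2 = 3
Population E: 1 + 3 = 4
Population F: 1 + 3 = 4

4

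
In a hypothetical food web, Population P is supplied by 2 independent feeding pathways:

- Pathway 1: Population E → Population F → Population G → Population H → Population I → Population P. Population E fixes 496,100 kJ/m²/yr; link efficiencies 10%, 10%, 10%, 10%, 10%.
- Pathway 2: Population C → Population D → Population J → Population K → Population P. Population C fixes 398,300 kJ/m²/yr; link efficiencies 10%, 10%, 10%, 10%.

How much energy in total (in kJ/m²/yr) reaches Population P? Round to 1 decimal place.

44.8 kJ/m²/yr

Pathway 1: 496100 × 0.1 × 0.1 × 0.1 × 0.1 × 0.1 = 4.961 kJ/m²/yr
Pathway 2: 398300 × 0.1 × 0.1 × 0.1 × 0.1 = 39.83 kJ/m²/yr
Total at Population P: 4.961 + 39.83 = 44.791 kJ/m²/yr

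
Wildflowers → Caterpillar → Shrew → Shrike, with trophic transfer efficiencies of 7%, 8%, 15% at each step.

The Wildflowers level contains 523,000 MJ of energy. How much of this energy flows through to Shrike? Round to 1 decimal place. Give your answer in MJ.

Caterpillar: 523000 × 0.07 = 36610 MJ
Shrew: 36610 × 0.08 = 2928.8 MJ
Shrike: 2928.8 × 0.15 = 439.32 MJ

439.3 MJ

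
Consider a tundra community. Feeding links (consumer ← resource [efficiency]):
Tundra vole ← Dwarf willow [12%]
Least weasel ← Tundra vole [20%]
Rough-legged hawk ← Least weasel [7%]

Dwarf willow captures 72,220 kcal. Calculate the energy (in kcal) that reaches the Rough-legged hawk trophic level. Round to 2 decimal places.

Tundra vole: 72220 × 0.12 = 8666.4 kcal
Least weasel: 8666.4 × 0.2 = 1733.28 kcal
Rough-legged hawk: 1733.28 × 0.07 = 121.3296 kcal

121.33 kcal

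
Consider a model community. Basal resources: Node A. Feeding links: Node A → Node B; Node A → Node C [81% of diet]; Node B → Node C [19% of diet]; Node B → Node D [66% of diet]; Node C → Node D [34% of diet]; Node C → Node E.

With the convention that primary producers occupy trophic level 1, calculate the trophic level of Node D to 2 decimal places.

Node B: 1 + 1 = 2
Node C: 1 + (0.81×1 + 0.19×2) = 2.19
Node D: 1 + (0.66×2 + 0.34×2.19) = 3.0646
Node E: 1 + 2.19 = 3.19

3.06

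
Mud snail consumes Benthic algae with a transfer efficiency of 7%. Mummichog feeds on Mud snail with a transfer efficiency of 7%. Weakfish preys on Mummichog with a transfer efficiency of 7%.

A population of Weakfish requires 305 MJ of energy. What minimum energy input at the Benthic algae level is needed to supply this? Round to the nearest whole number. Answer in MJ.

889213 MJ

Cumulative transfer efficiency: 0.07 × 0.07 × 0.07 = 0.000343
Benthic algae energy = 305 / 0.000343 = 889213 MJ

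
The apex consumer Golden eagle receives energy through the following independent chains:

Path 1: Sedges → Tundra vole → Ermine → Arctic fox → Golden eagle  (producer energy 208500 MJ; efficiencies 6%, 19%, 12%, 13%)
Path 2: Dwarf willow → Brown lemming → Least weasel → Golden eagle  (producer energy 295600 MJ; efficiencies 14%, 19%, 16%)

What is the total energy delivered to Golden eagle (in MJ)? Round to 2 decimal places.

Path 1: 208500 × 0.06 × 0.19 × 0.12 × 0.13 = 37.07964 MJ
Path 2: 295600 × 0.14 × 0.19 × 0.16 = 1258.0736 MJ
Total at Golden eagle: 37.07964 + 1258.0736 = 1295.15324 MJ

1295.15 MJ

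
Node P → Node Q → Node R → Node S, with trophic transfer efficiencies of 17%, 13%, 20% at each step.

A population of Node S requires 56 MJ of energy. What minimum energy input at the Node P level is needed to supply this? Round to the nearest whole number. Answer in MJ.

12670 MJ

Cumulative transfer efficiency: 0.17 × 0.13 × 0.2 = 0.00442
Node P energy = 56 / 0.00442 = 12670 MJ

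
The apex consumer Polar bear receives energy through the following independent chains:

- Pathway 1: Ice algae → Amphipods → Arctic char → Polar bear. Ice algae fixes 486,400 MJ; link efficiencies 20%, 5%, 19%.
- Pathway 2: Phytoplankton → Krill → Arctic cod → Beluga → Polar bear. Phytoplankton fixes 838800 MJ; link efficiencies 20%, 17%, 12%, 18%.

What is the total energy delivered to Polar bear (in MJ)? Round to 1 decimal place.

Pathway 1: 486400 × 0.2 × 0.05 × 0.19 = 924.16 MJ
Pathway 2: 838800 × 0.2 × 0.17 × 0.12 × 0.18 = 616.01472 MJ
Total at Polar bear: 924.16 + 616.01472 = 1540.17472 MJ

1540.2 MJ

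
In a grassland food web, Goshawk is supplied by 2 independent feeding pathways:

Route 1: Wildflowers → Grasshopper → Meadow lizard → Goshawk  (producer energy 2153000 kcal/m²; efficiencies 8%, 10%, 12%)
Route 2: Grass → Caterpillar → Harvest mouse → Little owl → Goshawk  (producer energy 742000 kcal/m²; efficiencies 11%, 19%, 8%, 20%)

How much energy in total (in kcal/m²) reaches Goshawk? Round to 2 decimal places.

Route 1: 2153000 × 0.08 × 0.1 × 0.12 = 2066.88 kcal/m²
Route 2: 742000 × 0.11 × 0.19 × 0.08 × 0.2 = 248.1248 kcal/m²
Total at Goshawk: 2066.88 + 248.1248 = 2315.0048 kcal/m²

2315.00 kcal/m²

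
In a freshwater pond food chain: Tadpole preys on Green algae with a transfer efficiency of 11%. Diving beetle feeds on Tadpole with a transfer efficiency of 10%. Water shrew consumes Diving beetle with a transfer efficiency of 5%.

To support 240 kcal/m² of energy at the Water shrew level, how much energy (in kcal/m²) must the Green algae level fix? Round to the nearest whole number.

436364 kcal/m²

Cumulative transfer efficiency: 0.11 × 0.1 × 0.05 = 0.00055
Green algae energy = 240 / 0.00055 = 436364 kcal/m²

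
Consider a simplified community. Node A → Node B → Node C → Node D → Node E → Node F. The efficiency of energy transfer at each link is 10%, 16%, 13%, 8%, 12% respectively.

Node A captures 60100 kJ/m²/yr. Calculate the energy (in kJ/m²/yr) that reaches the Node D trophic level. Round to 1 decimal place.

125.0 kJ/m²/yr

Node B: 60100 × 0.1 = 6010 kJ/m²/yr
Node C: 6010 × 0.16 = 961.6 kJ/m²/yr
Node D: 961.6 × 0.13 = 125.008 kJ/m²/yr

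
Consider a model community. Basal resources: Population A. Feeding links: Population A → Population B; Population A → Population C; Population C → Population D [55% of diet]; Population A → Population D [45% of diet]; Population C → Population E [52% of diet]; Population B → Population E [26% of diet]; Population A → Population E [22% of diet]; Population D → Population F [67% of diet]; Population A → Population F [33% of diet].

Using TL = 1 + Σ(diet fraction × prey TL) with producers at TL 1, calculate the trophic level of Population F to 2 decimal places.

3.04

Population B: 1 + 1 = 2
Population C: 1 + 1 = 2
Population D: 1 + (0.55×2 + 0.45×1) = 2.55
Population E: 1 + (0.52×2 + 0.26×2 + 0.22×1) = 2.78
Population F: 1 + (0.67×2.55 + 0.33×1) = 3.0385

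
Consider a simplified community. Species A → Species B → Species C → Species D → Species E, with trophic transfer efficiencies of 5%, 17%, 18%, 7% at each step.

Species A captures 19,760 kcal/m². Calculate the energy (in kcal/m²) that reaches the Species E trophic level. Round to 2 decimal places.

2.12 kcal/m²

Species B: 19760 × 0.05 = 988 kcal/m²
Species C: 988 × 0.17 = 167.96 kcal/m²
Species D: 167.96 × 0.18 = 30.2328 kcal/m²
Species E: 30.2328 × 0.07 = 2.116296 kcal/m²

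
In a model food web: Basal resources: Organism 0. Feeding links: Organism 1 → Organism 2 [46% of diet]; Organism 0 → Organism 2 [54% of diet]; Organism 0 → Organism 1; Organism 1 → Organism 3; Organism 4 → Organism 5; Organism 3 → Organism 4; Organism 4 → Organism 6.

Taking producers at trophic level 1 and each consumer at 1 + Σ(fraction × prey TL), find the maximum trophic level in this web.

Organism 1: 1 + 1 = 2
Organism 2: 1 + (0.46×2 + 0.54×1) = 2.46
Organism 3: 1 + 2 = 3
Organism 4: 1 + 3 = 4
Organism 5: 1 + 4 = 5
Organism 6: 1 + 4 = 5

5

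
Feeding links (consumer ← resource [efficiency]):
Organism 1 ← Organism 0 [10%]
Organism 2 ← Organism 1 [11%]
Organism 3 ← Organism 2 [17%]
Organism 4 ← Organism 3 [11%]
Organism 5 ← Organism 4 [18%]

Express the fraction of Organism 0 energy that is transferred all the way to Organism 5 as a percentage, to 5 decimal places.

Product of link efficiencies: 0.1 × 0.11 × 0.17 × 0.11 × 0.18 = 0.000037026
As a percentage: 0.000037026 × 100 = 0.00370%

0.00370%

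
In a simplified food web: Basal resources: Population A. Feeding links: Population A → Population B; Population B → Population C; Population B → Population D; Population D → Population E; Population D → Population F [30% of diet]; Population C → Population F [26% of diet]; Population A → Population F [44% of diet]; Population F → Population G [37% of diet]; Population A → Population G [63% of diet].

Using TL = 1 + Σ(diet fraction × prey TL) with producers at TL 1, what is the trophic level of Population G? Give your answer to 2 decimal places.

Population B: 1 + 1 = 2
Population C: 1 + 2 = 3
Population D: 1 + 2 = 3
Population E: 1 + 3 = 4
Population F: 1 + (0.3×3 + 0.26×3 + 0.44×1) = 3.12
Population G: 1 + (0.37×3.12 + 0.63×1) = 2.7844

2.78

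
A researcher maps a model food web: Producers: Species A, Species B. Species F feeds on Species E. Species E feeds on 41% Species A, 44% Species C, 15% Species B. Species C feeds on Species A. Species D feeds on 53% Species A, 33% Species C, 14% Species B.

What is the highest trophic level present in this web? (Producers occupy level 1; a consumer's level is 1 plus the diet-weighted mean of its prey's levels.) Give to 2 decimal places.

3.44

Species C: 1 + 1 = 2
Species D: 1 + (0.53×1 + 0.33×2 + 0.14×1) = 2.33
Species E: 1 + (0.41×1 + 0.44×2 + 0.15×1) = 2.44
Species F: 1 + 2.44 = 3.44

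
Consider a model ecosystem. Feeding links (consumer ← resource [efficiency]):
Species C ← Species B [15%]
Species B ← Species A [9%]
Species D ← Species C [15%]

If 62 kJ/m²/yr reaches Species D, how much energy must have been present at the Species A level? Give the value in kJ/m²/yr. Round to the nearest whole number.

30617 kJ/m²/yr

Cumulative transfer efficiency: 0.09 × 0.15 × 0.15 = 0.002025
Species A energy = 62 / 0.002025 = 30617 kJ/m²/yr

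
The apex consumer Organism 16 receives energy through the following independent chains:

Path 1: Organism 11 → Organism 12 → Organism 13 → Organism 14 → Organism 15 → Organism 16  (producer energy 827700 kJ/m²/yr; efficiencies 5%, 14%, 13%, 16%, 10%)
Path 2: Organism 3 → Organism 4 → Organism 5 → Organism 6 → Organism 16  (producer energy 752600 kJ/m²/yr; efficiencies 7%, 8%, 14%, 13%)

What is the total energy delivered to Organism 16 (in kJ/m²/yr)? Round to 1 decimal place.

Path 1: 827700 × 0.05 × 0.14 × 0.13 × 0.16 × 0.1 = 12.051312 kJ/m²/yr
Path 2: 752600 × 0.07 × 0.08 × 0.14 × 0.13 = 76.704992 kJ/m²/yr
Total at Organism 16: 12.051312 + 76.704992 = 88.756304 kJ/m²/yr

88.8 kJ/m²/yr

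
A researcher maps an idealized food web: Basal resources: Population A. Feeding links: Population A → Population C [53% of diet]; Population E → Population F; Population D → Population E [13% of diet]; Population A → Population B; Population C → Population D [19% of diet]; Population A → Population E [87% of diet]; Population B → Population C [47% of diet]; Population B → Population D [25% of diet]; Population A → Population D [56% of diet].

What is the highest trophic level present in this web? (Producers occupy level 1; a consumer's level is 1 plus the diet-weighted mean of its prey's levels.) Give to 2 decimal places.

Population B: 1 + 1 = 2
Population C: 1 + (0.47×2 + 0.53×1) = 2.47
Population D: 1 + (0.25×2 + 0.19×2.47 + 0.56×1) = 2.5293
Population E: 1 + (0.87×1 + 0.13×2.5293) = 2.198809
Population F: 1 + 2.198809 = 3.198809

3.20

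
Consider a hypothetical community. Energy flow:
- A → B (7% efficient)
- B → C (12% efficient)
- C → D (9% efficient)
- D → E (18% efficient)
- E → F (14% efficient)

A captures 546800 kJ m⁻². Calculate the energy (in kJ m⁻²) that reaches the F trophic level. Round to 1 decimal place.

B: 546800 × 0.07 = 38276 kJ m⁻²
C: 38276 × 0.12 = 4593.12 kJ m⁻²
D: 4593.12 × 0.09 = 413.3808 kJ m⁻²
E: 413.3808 × 0.18 = 74.408544 kJ m⁻²
F: 74.408544 × 0.14 = 10.41719616 kJ m⁻²

10.4 kJ m⁻²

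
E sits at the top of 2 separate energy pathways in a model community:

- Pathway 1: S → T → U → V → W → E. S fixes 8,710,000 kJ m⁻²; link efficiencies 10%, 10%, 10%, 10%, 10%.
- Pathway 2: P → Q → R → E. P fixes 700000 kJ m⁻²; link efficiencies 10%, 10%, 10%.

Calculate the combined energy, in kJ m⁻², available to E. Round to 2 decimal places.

787.10 kJ m⁻²

Pathway 1: 8710000 × 0.1 × 0.1 × 0.1 × 0.1 × 0.1 = 87.1 kJ m⁻²
Pathway 2: 700000 × 0.1 × 0.1 × 0.1 = 700 kJ m⁻²
Total at E: 87.1 + 700 = 787.1 kJ m⁻²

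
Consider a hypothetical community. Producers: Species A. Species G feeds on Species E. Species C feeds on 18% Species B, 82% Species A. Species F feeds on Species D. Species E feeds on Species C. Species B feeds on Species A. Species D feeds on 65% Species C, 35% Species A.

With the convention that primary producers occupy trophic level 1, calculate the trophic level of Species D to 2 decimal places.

Species B: 1 + 1 = 2
Species C: 1 + (0.18×2 + 0.82×1) = 2.18
Species D: 1 + (0.65×2.18 + 0.35×1) = 2.767
Species E: 1 + 2.18 = 3.18
Species F: 1 + 2.767 = 3.767
Species G: 1 + 3.18 = 4.18

2.77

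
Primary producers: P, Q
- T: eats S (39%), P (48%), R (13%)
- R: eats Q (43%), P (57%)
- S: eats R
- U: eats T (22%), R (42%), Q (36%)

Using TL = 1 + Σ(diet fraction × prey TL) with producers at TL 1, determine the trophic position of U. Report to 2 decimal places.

2.84

R: 1 + (0.43×1 + 0.57×1) = 2
S: 1 + 2 = 3
T: 1 + (0.39×3 + 0.48×1 + 0.13×2) = 2.91
U: 1 + (0.22×2.91 + 0.42×2 + 0.36×1) = 2.8402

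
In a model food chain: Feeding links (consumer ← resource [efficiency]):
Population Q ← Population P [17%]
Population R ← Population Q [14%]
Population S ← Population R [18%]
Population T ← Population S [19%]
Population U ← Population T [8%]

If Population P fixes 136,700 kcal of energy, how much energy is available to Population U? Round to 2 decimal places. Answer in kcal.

Population Q: 136700 × 0.17 = 23239 kcal
Population R: 23239 × 0.14 = 3253.46 kcal
Population S: 3253.46 × 0.18 = 585.6228 kcal
Population T: 585.6228 × 0.19 = 111.268332 kcal
Population U: 111.268332 × 0.08 = 8.90146656 kcal

8.90 kcal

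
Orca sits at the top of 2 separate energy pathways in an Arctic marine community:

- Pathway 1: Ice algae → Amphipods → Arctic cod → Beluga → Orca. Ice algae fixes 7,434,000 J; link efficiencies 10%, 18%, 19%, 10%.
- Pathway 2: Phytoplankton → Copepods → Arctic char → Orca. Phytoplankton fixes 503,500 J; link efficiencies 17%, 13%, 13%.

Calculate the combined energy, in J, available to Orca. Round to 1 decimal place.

Pathway 1: 7434000 × 0.1 × 0.18 × 0.19 × 0.1 = 2542.428 J
Pathway 2: 503500 × 0.17 × 0.13 × 0.13 = 1446.5555 J
Total at Orca: 2542.428 + 1446.5555 = 3988.9835 J

3989.0 J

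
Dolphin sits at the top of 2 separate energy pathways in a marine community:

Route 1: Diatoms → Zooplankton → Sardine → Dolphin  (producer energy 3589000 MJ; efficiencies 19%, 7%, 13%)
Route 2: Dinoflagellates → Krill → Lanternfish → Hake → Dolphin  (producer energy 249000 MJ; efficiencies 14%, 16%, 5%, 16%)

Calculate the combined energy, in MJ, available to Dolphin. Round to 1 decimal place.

6250.0 MJ

Route 1: 3589000 × 0.19 × 0.07 × 0.13 = 6205.381 MJ
Route 2: 249000 × 0.14 × 0.16 × 0.05 × 0.16 = 44.6208 MJ
Total at Dolphin: 6205.381 + 44.6208 = 6250.0018 MJ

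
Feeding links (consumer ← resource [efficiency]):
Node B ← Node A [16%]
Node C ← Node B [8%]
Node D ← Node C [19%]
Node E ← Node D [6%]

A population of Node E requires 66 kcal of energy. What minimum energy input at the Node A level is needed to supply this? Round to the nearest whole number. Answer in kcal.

Cumulative transfer efficiency: 0.16 × 0.08 × 0.19 × 0.06 = 0.00014592
Node A energy = 66 / 0.00014592 = 452303 kcal

452303 kcal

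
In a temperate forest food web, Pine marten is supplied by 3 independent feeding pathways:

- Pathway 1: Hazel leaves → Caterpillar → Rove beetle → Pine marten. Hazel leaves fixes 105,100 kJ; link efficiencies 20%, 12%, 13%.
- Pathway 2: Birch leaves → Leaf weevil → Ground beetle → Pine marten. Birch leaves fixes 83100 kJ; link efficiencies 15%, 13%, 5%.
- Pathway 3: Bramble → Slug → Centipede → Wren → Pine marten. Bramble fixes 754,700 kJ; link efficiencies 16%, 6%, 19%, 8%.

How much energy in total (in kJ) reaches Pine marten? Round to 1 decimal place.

519.1 kJ

Pathway 1: 105100 × 0.2 × 0.12 × 0.13 = 327.912 kJ
Pathway 2: 83100 × 0.15 × 0.13 × 0.05 = 81.0225 kJ
Pathway 3: 754700 × 0.16 × 0.06 × 0.19 × 0.08 = 110.125824 kJ
Total at Pine marten: 327.912 + 81.0225 + 110.125824 = 519.060324 kJ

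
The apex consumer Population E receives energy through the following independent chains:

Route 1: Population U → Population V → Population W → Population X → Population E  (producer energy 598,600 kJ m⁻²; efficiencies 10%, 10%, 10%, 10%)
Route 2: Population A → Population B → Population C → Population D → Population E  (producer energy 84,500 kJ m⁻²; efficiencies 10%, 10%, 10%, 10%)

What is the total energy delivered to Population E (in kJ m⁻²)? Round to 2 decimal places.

Route 1: 598600 × 0.1 × 0.1 × 0.1 × 0.1 = 59.86 kJ m⁻²
Route 2: 84500 × 0.1 × 0.1 × 0.1 × 0.1 = 8.45 kJ m⁻²
Total at Population E: 59.86 + 8.45 = 68.31 kJ m⁻²

68.31 kJ m⁻²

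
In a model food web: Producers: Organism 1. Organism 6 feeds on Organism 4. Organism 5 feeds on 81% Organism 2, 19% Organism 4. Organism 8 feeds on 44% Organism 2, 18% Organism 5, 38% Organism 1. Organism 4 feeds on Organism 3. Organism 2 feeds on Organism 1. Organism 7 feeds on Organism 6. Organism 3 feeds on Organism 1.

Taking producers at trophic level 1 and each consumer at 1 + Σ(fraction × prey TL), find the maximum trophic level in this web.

5

Organism 2: 1 + 1 = 2
Organism 3: 1 + 1 = 2
Organism 4: 1 + 2 = 3
Organism 5: 1 + (0.81×2 + 0.19×3) = 3.19
Organism 6: 1 + 3 = 4
Organism 7: 1 + 4 = 5
Organism 8: 1 + (0.44×2 + 0.18×3.19 + 0.38×1) = 2.8342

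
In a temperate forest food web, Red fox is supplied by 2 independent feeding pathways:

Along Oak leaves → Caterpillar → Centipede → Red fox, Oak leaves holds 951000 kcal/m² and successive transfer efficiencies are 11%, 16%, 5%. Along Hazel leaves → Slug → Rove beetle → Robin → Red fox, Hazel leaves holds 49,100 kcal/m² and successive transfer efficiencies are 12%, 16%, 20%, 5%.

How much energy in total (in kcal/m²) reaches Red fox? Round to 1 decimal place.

Via Oak leaves: 951000 × 0.11 × 0.16 × 0.05 = 836.88 kcal/m²
Via Hazel leaves: 49100 × 0.12 × 0.16 × 0.2 × 0.05 = 9.4272 kcal/m²
Total at Red fox: 836.88 + 9.4272 = 846.3072 kcal/m²

846.3 kcal/m²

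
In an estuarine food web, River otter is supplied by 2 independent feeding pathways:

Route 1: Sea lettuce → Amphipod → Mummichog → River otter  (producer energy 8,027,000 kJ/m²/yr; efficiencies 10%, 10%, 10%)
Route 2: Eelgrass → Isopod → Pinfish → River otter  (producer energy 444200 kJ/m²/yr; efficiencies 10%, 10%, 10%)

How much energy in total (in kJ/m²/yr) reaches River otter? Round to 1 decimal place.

Route 1: 8027000 × 0.1 × 0.1 × 0.1 = 8027 kJ/m²/yr
Route 2: 444200 × 0.1 × 0.1 × 0.1 = 444.2 kJ/m²/yr
Total at River otter: 8027 + 444.2 = 8471.2 kJ/m²/yr

8471.2 kJ/m²/yr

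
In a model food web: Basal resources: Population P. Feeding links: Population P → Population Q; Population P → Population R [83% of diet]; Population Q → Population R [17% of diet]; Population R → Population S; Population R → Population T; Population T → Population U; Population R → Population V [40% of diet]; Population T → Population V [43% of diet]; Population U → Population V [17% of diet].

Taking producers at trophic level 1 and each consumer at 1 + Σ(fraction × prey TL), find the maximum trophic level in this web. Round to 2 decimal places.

Population Q: 1 + 1 = 2
Population R: 1 + (0.83×1 + 0.17×2) = 2.17
Population S: 1 + 2.17 = 3.17
Population T: 1 + 2.17 = 3.17
Population U: 1 + 3.17 = 4.17
Population V: 1 + (0.4×2.17 + 0.43×3.17 + 0.17×4.17) = 3.94

4.17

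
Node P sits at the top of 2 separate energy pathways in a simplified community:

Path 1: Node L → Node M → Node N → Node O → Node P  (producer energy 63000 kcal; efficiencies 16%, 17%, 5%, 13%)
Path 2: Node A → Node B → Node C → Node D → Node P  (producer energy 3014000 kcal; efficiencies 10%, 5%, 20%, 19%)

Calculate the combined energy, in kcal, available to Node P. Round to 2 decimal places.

Path 1: 63000 × 0.16 × 0.17 × 0.05 × 0.13 = 11.1384 kcal
Path 2: 3014000 × 0.1 × 0.05 × 0.2 × 0.19 = 572.66 kcal
Total at Node P: 11.1384 + 572.66 = 583.7984 kcal

583.80 kcal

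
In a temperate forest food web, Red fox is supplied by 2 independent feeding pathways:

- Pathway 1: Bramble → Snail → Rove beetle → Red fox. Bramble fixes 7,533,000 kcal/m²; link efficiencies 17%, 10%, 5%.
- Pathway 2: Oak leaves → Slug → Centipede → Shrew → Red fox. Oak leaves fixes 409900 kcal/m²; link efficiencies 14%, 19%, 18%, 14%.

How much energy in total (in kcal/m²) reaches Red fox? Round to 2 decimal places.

Pathway 1: 7533000 × 0.17 × 0.1 × 0.05 = 6403.05 kcal/m²
Pathway 2: 409900 × 0.14 × 0.19 × 0.18 × 0.14 = 274.764168 kcal/m²
Total at Red fox: 6403.05 + 274.764168 = 6677.814168 kcal/m²

6677.81 kcal/m²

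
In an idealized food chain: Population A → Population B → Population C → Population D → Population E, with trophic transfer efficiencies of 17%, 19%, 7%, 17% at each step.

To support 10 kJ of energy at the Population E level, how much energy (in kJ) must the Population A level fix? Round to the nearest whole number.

Cumulative transfer efficiency: 0.17 × 0.19 × 0.07 × 0.17 = 0.00038437
Population A energy = 10 / 0.00038437 = 26017 kJ

26017 kJ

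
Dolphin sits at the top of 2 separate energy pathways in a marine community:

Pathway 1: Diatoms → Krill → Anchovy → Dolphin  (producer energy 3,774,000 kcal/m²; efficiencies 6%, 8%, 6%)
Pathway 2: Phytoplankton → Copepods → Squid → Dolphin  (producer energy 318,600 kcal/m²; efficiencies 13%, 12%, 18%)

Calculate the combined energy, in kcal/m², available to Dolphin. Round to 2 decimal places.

Pathway 1: 3774000 × 0.06 × 0.08 × 0.06 = 1086.912 kcal/m²
Pathway 2: 318600 × 0.13 × 0.12 × 0.18 = 894.6288 kcal/m²
Total at Dolphin: 1086.912 + 894.6288 = 1981.5408 kcal/m²

1981.54 kcal/m²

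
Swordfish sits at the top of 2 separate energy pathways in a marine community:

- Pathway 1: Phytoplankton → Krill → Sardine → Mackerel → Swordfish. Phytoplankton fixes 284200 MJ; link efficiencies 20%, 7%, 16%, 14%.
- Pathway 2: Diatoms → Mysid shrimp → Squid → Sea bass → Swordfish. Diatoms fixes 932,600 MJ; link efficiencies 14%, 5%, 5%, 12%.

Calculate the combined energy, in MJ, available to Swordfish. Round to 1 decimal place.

Pathway 1: 284200 × 0.2 × 0.07 × 0.16 × 0.14 = 89.12512 MJ
Pathway 2: 932600 × 0.14 × 0.05 × 0.05 × 0.12 = 39.1692 MJ
Total at Swordfish: 89.12512 + 39.1692 = 128.29432 MJ

128.3 MJ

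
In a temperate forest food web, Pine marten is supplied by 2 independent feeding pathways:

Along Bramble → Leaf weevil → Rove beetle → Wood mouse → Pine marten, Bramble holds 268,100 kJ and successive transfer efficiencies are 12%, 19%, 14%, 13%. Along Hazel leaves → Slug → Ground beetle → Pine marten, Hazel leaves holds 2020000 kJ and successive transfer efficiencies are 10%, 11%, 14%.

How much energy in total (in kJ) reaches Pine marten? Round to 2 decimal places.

3222.05 kJ

Via Bramble: 268100 × 0.12 × 0.19 × 0.14 × 0.13 = 111.250776 kJ
Via Hazel leaves: 2020000 × 0.1 × 0.11 × 0.14 = 3110.8 kJ
Total at Pine marten: 111.250776 + 3110.8 = 3222.050776 kJ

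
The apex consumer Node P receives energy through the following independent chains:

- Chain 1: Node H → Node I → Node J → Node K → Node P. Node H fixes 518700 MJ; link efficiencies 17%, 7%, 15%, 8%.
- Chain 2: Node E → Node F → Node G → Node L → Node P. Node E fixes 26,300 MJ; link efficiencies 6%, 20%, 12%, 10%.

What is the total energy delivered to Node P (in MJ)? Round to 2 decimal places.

77.86 MJ

Chain 1: 518700 × 0.17 × 0.07 × 0.15 × 0.08 = 74.07036 MJ
Chain 2: 26300 × 0.06 × 0.2 × 0.12 × 0.1 = 3.7872 MJ
Total at Node P: 74.07036 + 3.7872 = 77.85756 MJ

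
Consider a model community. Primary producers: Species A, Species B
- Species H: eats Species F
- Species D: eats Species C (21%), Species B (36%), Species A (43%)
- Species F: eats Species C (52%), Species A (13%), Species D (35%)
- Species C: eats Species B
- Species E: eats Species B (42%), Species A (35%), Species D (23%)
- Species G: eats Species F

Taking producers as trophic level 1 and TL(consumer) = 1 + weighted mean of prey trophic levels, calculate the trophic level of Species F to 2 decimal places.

Species C: 1 + 1 = 2
Species D: 1 + (0.21×2 + 0.36×1 + 0.43×1) = 2.21
Species E: 1 + (0.42×1 + 0.35×1 + 0.23×2.21) = 2.2783
Species F: 1 + (0.52×2 + 0.13×1 + 0.35×2.21) = 2.9435
Species G: 1 + 2.9435 = 3.9435
Species H: 1 + 2.9435 = 3.9435

2.94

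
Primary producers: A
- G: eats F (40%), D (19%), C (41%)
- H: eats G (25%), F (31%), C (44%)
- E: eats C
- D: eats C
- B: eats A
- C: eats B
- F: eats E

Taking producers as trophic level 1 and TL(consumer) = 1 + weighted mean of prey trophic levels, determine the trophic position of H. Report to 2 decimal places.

B: 1 + 1 = 2
C: 1 + 2 = 3
D: 1 + 3 = 4
E: 1 + 3 = 4
F: 1 + 4 = 5
G: 1 + (0.4×5 + 0.19×4 + 0.41×3) = 4.99
H: 1 + (0.25×4.99 + 0.31×5 + 0.44×3) = 5.1175

5.12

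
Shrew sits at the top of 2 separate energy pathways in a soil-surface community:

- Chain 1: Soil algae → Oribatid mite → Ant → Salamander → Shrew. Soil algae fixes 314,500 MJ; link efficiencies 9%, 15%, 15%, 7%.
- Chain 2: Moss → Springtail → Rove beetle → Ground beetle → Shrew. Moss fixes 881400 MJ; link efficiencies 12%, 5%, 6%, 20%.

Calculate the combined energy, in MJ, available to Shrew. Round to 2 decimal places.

108.04 MJ

Chain 1: 314500 × 0.09 × 0.15 × 0.15 × 0.07 = 44.580375 MJ
Chain 2: 881400 × 0.12 × 0.05 × 0.06 × 0.2 = 63.4608 MJ
Total at Shrew: 44.580375 + 63.4608 = 108.041175 MJ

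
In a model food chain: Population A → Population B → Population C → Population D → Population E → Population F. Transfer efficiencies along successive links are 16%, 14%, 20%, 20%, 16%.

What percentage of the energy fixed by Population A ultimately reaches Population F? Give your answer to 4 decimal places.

0.0143%

Product of link efficiencies: 0.16 × 0.14 × 0.2 × 0.2 × 0.16 = 0.00014336
As a percentage: 0.00014336 × 100 = 0.0143%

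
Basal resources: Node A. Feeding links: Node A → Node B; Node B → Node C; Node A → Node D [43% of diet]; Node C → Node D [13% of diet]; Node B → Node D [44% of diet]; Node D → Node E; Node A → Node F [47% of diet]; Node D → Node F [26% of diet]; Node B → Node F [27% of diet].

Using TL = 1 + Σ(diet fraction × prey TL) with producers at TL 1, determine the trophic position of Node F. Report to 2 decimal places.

Node B: 1 + 1 = 2
Node C: 1 + 2 = 3
Node D: 1 + (0.43×1 + 0.13×3 + 0.44×2) = 2.7
Node E: 1 + 2.7 = 3.7
Node F: 1 + (0.47×1 + 0.26×2.7 + 0.27×2) = 2.712

2.71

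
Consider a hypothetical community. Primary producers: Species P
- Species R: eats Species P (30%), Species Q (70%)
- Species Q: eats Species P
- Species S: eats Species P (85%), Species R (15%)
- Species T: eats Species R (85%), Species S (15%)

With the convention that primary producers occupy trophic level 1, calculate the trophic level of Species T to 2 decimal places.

3.63

Species Q: 1 + 1 = 2
Species R: 1 + (0.3×1 + 0.7×2) = 2.7
Species S: 1 + (0.85×1 + 0.15×2.7) = 2.255
Species T: 1 + (0.85×2.7 + 0.15×2.255) = 3.63325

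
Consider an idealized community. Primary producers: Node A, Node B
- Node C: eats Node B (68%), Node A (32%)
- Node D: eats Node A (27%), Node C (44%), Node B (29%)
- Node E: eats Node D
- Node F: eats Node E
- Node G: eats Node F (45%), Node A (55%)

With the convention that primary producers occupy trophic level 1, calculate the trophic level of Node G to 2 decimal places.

3.55

Node C: 1 + (0.68×1 + 0.32×1) = 2
Node D: 1 + (0.27×1 + 0.44×2 + 0.29×1) = 2.44
Node E: 1 + 2.44 = 3.44
Node F: 1 + 3.44 = 4.44
Node G: 1 + (0.45×4.44 + 0.55×1) = 3.548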